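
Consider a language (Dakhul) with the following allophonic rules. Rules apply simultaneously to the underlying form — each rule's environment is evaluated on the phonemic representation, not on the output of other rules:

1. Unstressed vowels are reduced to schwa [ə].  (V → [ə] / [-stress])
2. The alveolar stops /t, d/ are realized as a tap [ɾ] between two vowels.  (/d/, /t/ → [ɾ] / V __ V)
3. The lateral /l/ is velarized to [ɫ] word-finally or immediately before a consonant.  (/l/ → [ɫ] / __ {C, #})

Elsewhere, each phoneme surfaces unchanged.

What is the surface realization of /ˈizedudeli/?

/i/ (word-initial): rule 1 targets it, but not in an unstressed syllable → unchanged [i].
/z/ — not in any rule's target class → [z].
Rule 1 applies to /e/ (between /z/ and /d/: in an unstressed syllable) → [ə].
/d/ (between /e/ and /u/) occurs between two vowels → [ɾ] by rule 2.
/u/ meets the environment for rule 1 (in an unstressed syllable) → [ə].
/d/ — between /u/ and /e/, between two vowels — surfaces as [ɾ] (rule 2).
/e/ (between /d/ and /l/): in an unstressed syllable, so rule 1 applies → [ə].
/l/ (between /e/ and /i/): rule 3 targets it, but not word-finally or immediately before a consonant → unchanged [l].
/i/ (word-final) occurs in an unstressed syllable → [ə] by rule 1.

[ˈizəɾəɾələ]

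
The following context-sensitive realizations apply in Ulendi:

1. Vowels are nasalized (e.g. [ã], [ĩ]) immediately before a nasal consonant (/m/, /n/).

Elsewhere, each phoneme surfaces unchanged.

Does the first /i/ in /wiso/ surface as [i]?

Yes

/i/ (between /w/ and /s/) fails the environment for rule 1, so it stays [i].
The actual realization is [i], which matches [i].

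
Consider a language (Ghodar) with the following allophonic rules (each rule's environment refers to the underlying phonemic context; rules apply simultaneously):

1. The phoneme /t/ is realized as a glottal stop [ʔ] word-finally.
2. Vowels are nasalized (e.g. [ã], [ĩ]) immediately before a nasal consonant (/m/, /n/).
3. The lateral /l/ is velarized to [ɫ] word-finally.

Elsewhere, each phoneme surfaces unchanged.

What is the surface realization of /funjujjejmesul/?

/f/ (word-initial): no rule targets it → [f].
/u/ meets the environment for rule 2 (before a nasal consonant) → [ũ].
/n/ (between /u/ and /j/) is unaffected → [n].
/j/ (between /n/ and /u/) is unaffected → [j].
/u/ (between /j/ and /j/) is in the target of rule 2 but the environment (before a nasal consonant) is not met → [u].
/j/ (between /u/ and /j/) is unaffected → [j].
/j/ (between /j/ and /e/): no rule targets it → [j].
/e/ (between /j/ and /j/): rule 2 targets it, but not before a nasal consonant → unchanged [e].
/j/ (between /e/ and /m/) is unaffected → [j].
/m/ (between /j/ and /e/): no rule targets it → [m].
/e/ (between /m/ and /s/) is in the target of rule 2 but the environment (before a nasal consonant) is not met → [e].
/s/ stays [s].
/u/ — between /s/ and /l/; rule 2 does not apply here → [u].
/l/ meets the environment for rule 3 (word-finally) → [ɫ].

[fũnjujjejmesuɫ]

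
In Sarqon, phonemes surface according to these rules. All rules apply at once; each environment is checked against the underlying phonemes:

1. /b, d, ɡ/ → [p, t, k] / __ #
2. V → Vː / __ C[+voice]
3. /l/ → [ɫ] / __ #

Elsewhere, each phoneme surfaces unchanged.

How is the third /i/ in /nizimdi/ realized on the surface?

[i]

/i/ (word-final) fails the environment for rule 2, so it stays [i].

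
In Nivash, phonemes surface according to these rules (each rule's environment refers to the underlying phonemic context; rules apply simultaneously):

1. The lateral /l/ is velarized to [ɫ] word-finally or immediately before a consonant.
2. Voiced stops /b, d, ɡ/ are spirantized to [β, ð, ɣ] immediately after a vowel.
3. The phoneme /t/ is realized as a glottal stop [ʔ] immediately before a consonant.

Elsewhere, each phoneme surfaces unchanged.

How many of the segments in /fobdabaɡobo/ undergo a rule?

4

Segments that undergo a rule: /b/ → [β] (rule 2); /b/ → [β] (rule 2); /ɡ/ → [ɣ] (rule 2); /b/ → [β] (rule 2).
All other segments surface unchanged.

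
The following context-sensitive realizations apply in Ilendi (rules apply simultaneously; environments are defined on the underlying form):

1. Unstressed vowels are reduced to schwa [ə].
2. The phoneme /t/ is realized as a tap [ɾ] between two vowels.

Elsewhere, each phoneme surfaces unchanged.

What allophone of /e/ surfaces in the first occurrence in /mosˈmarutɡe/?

[ə]

/e/ meets the environment for rule 1 (in an unstressed syllable) → [ə].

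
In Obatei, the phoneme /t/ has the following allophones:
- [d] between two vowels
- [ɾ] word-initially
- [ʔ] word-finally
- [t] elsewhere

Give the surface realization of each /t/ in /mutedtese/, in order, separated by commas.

Occurrence 1 (position 3): between two vowels → [d].
Occurrence 2 (position 6): no conditioning environment matches → elsewhere allophone [t].

[d], [t]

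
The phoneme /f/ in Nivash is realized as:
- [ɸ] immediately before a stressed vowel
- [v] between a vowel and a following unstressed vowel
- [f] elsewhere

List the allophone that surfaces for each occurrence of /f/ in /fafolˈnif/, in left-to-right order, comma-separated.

Occurrence 1 (position 1): no conditioning environment matches → elsewhere allophone [f].
Occurrence 2 (position 3): between a vowel and a following unstressed vowel → [v].
Occurrence 3 (position 8): no conditioning environment matches → elsewhere allophone [f].

[f], [v], [f]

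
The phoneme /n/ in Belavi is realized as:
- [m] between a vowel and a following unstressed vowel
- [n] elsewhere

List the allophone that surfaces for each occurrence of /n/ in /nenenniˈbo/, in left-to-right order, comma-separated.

Occurrence 1 (position 1): no conditioning environment matches → elsewhere allophone [n].
Occurrence 2 (position 3): between a vowel and a following unstressed vowel → [m].
Occurrence 3 (position 5): no conditioning environment matches → elsewhere allophone [n].
Occurrence 4 (position 6): no conditioning environment matches → elsewhere allophone [n].

[n], [m], [n], [n]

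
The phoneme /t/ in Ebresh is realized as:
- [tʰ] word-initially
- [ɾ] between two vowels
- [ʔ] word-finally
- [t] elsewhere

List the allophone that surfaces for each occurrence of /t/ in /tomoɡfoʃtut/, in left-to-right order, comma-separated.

[tʰ], [t], [ʔ]

Occurrence 1 (position 1): word-initially → [tʰ].
Occurrence 2 (position 9): no conditioning environment matches → elsewhere allophone [t].
Occurrence 3 (position 11): word-finally → [ʔ].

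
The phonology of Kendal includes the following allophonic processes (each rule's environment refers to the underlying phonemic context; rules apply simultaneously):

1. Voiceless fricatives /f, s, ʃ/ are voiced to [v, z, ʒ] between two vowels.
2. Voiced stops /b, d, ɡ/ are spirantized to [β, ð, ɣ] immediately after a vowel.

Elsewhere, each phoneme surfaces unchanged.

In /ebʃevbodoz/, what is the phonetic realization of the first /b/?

[β]

/b/ meets the environment for rule 2 (immediately after a vowel) → [β].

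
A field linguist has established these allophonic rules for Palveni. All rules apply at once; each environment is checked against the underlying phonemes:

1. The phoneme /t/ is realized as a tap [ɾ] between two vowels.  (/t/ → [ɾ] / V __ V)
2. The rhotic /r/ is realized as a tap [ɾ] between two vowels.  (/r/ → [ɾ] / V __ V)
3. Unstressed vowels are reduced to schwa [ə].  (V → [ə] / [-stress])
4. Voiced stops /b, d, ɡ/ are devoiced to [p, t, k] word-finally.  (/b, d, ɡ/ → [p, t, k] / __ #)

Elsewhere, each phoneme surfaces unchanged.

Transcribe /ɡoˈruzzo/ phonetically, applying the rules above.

/ɡ/ (word-initial) is in the target of rule 4 but the environment (word-finally) is not met → [ɡ].
/o/ meets the environment for rule 3 (in an unstressed syllable) → [ə].
Rule 2 applies to /r/ (between /o/ and /u/: between two vowels) → [ɾ].
/u/ (between /r/ and /z/): rule 3 targets it, but not in an unstressed syllable → unchanged [u].
/o/ (word-final) occurs in an unstressed syllable → [ə] by rule 3.

[ɡəˈɾuzzə]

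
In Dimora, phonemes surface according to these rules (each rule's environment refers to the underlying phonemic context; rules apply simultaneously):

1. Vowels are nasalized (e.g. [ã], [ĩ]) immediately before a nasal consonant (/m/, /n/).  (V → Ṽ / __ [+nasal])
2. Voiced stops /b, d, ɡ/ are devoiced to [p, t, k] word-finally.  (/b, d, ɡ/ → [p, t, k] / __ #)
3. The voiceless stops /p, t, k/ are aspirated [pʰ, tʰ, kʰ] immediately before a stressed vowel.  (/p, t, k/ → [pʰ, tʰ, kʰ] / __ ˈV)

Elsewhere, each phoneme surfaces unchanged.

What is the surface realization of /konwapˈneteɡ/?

/k/ (word-initial) is in the target of rule 3 but the environment (immediately before a stressed vowel) is not met → [k].
/o/ — between /k/ and /n/, before a nasal consonant — surfaces as [õ] (rule 1).
/n/ stays [n].
/w/ (between /n/ and /a/) is unaffected → [w].
/a/ (between /w/ and /p/) is in the target of rule 1 but the environment (before a nasal consonant) is not met → [a].
/p/ (between /a/ and /n/): rule 3 targets it, but not immediately before a stressed vowel → unchanged [p].
/n/ stays [n].
/e/ (between /n/ and /t/) is in the target of rule 1 but the environment (before a nasal consonant) is not met → [e].
/t/ (between /e/ and /e/): rule 3 targets it, but not immediately before a stressed vowel → unchanged [t].
/e/ (between /t/ and /ɡ/) is in the target of rule 1 but the environment (before a nasal consonant) is not met → [e].
/ɡ/ — word-final, word-finally — surfaces as [k] (rule 2).

[kõnwapˈnetek]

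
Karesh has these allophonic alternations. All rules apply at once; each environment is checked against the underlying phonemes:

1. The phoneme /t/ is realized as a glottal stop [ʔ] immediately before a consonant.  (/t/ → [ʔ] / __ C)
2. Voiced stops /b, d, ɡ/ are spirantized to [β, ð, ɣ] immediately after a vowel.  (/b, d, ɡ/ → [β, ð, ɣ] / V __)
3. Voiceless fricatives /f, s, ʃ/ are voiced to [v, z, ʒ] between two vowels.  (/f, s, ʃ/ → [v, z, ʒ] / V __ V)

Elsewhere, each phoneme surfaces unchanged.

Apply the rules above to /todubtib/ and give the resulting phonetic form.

/t/ (word-initial) fails the environment for rule 1, so it stays [t].
/o/ — not in any rule's target class → [o].
/d/ meets the environment for rule 2 (immediately after a vowel) → [ð].
/u/ stays [u].
/b/ (between /u/ and /t/): immediately after a vowel, so rule 2 applies → [β].
/t/ — between /b/ and /i/; rule 1 does not apply here → [t].
/i/ — not in any rule's target class → [i].
/b/ (word-final): immediately after a vowel, so rule 2 applies → [β].

[toðuβtiβ]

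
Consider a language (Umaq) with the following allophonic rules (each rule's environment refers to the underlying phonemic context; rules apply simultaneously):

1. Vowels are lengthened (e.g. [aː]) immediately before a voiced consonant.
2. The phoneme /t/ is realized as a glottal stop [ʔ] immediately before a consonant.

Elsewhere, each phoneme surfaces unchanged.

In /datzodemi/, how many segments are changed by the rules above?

3

Segments that undergo a rule: /t/ → [ʔ] (rule 2); /o/ → [oː] (rule 1); /e/ → [eː] (rule 1).
All other segments surface unchanged.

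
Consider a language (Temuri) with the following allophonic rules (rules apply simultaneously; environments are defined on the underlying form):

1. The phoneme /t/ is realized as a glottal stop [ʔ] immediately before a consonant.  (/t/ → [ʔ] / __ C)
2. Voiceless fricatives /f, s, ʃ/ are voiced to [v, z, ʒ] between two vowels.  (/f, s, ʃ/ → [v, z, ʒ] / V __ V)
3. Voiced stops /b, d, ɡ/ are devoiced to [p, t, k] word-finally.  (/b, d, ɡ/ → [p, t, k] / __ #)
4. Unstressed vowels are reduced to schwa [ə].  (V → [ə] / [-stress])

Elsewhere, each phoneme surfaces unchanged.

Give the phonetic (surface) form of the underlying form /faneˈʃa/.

[fənəˈʒa]

/f/ (word-initial): rule 2 targets it, but not between two vowels → unchanged [f].
/a/ (between /f/ and /n/): in an unstressed syllable, so rule 4 applies → [ə].
/n/ (between /a/ and /e/) is unaffected → [n].
Rule 4 applies to /e/ (between /n/ and /ʃ/: in an unstressed syllable) → [ə].
/ʃ/ — between /e/ and /a/, between two vowels — surfaces as [ʒ] (rule 2).
/a/ (word-final): rule 4 targets it, but not in an unstressed syllable → unchanged [a].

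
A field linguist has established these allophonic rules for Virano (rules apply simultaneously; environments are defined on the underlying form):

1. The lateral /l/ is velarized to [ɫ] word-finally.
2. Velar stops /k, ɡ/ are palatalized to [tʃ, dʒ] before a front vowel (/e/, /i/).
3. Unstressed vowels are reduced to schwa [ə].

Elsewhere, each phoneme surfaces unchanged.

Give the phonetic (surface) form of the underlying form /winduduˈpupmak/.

[wəndədəˈpupmək]

/w/ stays [w].
/i/ — between /w/ and /n/, in an unstressed syllable — surfaces as [ə] (rule 3).
/n/ (between /i/ and /d/): no rule targets it → [n].
/d/ (between /n/ and /u/): no rule targets it → [d].
/u/ (between /d/ and /d/) occurs in an unstressed syllable → [ə] by rule 3.
/d/ — not in any rule's target class → [d].
Rule 3 applies to /u/ (between /d/ and /p/: in an unstressed syllable) → [ə].
/p/ stays [p].
/u/ — between /p/ and /p/; rule 3 does not apply here → [u].
/p/ — not in any rule's target class → [p].
/m/ (between /p/ and /a/): no rule targets it → [m].
/a/ (between /m/ and /k/) occurs in an unstressed syllable → [ə] by rule 3.
/k/ (word-final) fails the environment for rule 2, so it stays [k].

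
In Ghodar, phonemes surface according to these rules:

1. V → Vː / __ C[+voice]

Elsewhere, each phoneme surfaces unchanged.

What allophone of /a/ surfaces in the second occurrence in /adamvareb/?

/a/ — between /d/ and /m/, before a voiced consonant — surfaces as [aː] (rule 1).

[aː]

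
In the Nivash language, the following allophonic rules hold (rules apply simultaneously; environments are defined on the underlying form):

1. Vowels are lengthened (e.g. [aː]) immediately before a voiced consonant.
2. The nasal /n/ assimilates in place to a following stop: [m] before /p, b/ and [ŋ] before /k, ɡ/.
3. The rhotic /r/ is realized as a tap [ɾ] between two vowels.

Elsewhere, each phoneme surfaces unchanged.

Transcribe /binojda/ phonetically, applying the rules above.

[biːnoːjda]

/b/ — not in any rule's target class → [b].
/i/ meets the environment for rule 1 (before a voiced consonant) → [iː].
/n/ (between /i/ and /o/) is in the target of rule 2 but the environment (before a labial or velar stop) is not met → [n].
/o/ meets the environment for rule 1 (before a voiced consonant) → [oː].
/j/ — not in any rule's target class → [j].
/d/ — not in any rule's target class → [d].
/a/ (word-final) is in the target of rule 1 but the environment (before a voiced consonant) is not met → [a].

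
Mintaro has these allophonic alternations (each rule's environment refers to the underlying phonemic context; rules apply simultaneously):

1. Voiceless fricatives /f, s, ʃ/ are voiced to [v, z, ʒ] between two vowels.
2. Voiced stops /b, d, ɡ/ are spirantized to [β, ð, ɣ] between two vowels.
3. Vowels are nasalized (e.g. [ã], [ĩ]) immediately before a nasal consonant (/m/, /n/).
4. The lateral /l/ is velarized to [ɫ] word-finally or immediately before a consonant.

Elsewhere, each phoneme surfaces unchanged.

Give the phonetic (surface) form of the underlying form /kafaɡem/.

/k/ (word-initial) is unaffected → [k].
/a/ (between /k/ and /f/) is in the target of rule 3 but the environment (before a nasal consonant) is not met → [a].
Rule 1 applies to /f/ (between /a/ and /a/: between two vowels) → [v].
/a/ — between /f/ and /ɡ/; rule 3 does not apply here → [a].
/ɡ/ (between /a/ and /e/) occurs between two vowels → [ɣ] by rule 2.
/e/ (between /ɡ/ and /m/): before a nasal consonant, so rule 3 applies → [ẽ].
/m/ stays [m].

[kavaɣẽm]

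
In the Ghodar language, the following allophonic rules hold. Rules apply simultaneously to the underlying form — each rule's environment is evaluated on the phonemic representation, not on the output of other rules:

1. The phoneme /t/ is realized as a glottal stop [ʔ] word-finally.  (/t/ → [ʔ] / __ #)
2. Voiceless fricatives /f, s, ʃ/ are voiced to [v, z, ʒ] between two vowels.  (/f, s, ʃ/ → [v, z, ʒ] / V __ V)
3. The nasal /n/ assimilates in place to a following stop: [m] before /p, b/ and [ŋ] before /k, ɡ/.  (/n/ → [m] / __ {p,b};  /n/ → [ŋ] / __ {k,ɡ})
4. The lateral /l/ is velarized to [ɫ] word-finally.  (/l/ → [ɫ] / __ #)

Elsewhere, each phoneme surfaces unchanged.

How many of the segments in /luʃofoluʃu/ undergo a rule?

3

Segments that undergo a rule: /ʃ/ → [ʒ] (rule 2); /f/ → [v] (rule 2); /ʃ/ → [ʒ] (rule 2).
All other segments surface unchanged.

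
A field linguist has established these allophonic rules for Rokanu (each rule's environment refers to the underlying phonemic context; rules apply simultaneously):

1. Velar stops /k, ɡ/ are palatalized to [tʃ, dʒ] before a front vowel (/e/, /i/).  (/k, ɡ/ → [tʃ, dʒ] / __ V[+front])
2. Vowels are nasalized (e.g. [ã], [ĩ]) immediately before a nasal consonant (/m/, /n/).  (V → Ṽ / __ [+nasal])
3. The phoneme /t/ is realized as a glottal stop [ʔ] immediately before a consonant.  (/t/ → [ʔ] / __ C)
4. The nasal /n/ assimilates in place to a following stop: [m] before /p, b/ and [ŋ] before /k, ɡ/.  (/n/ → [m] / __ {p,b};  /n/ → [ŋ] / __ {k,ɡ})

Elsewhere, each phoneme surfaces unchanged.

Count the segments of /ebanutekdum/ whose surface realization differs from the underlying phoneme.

2

Segments that undergo a rule: /a/ → [ã] (rule 2); /u/ → [ũ] (rule 2).
All other segments surface unchanged.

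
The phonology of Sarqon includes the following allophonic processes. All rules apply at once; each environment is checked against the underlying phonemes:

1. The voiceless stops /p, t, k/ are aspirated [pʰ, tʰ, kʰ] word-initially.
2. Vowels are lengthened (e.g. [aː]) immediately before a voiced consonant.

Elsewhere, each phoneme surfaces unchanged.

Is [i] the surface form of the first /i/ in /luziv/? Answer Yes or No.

No

Rule 2 applies to /i/ (between /z/ and /v/: before a voiced consonant) → [iː].
The actual realization is [iː], not [i].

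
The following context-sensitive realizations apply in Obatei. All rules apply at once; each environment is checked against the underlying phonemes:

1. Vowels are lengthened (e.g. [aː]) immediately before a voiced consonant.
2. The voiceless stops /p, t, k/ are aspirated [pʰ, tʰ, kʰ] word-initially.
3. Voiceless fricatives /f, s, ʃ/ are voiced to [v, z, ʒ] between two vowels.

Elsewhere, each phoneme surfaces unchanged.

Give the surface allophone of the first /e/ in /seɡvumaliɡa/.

[eː]

Rule 1 applies to /e/ (between /s/ and /ɡ/: before a voiced consonant) → [eː].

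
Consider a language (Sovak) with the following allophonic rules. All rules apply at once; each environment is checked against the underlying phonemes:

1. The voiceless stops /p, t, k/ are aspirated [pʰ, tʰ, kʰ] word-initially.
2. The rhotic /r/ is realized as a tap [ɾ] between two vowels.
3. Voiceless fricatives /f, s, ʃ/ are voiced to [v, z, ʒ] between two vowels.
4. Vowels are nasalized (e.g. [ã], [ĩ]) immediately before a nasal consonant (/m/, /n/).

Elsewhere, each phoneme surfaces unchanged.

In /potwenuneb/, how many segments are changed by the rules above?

Segments that undergo a rule: /p/ → [pʰ] (rule 1); /e/ → [ẽ] (rule 4); /u/ → [ũ] (rule 4).
All other segments surface unchanged.

3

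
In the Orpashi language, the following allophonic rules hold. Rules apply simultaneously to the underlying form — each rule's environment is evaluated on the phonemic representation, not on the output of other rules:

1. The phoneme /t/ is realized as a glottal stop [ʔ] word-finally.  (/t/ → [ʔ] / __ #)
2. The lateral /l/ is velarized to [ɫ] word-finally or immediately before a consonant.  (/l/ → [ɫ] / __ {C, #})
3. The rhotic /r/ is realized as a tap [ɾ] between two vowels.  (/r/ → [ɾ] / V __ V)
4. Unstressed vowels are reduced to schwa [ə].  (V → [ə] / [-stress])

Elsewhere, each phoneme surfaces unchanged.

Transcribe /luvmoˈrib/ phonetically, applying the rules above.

/l/ (word-initial) fails the environment for rule 2, so it stays [l].
Rule 4 applies to /u/ (between /l/ and /v/: in an unstressed syllable) → [ə].
/v/ (between /u/ and /m/): no rule targets it → [v].
/m/ stays [m].
/o/ — between /m/ and /r/, in an unstressed syllable — surfaces as [ə] (rule 4).
/r/ (between /o/ and /i/) occurs between two vowels → [ɾ] by rule 3.
/i/ — between /r/ and /b/; rule 4 does not apply here → [i].
/b/ (word-final) is unaffected → [b].

[ləvməˈɾib]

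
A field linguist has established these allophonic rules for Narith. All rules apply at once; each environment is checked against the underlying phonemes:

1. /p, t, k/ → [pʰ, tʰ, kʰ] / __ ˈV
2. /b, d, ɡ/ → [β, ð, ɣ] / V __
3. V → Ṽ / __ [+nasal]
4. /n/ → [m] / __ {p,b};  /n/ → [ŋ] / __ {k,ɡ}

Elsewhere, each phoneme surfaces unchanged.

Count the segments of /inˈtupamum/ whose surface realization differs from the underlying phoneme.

Segments that undergo a rule: /i/ → [ĩ] (rule 3); /t/ → [tʰ] (rule 1); /a/ → [ã] (rule 3); /u/ → [ũ] (rule 3).
All other segments surface unchanged.

4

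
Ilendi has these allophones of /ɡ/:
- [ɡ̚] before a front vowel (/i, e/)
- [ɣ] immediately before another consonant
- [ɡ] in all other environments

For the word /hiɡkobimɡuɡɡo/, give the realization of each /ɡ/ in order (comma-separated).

Occurrence 1 (position 3): immediately before another consonant → [ɣ].
Occurrence 2 (position 9): no conditioning environment matches → elsewhere allophone [ɡ].
Occurrence 3 (position 11): immediately before another consonant → [ɣ].
Occurrence 4 (position 12): no conditioning environment matches → elsewhere allophone [ɡ].

[ɣ], [ɡ], [ɣ], [ɡ]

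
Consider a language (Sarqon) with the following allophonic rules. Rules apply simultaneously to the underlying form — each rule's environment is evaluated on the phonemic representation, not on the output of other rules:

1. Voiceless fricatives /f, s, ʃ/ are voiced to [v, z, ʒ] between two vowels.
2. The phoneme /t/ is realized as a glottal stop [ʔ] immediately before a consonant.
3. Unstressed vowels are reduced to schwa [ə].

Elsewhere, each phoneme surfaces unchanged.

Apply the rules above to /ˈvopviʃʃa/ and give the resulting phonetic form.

/v/ — not in any rule's target class → [v].
/o/ (between /v/ and /p/) fails the environment for rule 3, so it stays [o].
/p/ stays [p].
/v/ — not in any rule's target class → [v].
/i/ (between /v/ and /ʃ/): in an unstressed syllable, so rule 3 applies → [ə].
/ʃ/ (between /i/ and /ʃ/): rule 1 targets it, but not between two vowels → unchanged [ʃ].
/ʃ/ — between /ʃ/ and /a/; rule 1 does not apply here → [ʃ].
/a/ (word-final) occurs in an unstressed syllable → [ə] by rule 3.

[ˈvopvəʃʃə]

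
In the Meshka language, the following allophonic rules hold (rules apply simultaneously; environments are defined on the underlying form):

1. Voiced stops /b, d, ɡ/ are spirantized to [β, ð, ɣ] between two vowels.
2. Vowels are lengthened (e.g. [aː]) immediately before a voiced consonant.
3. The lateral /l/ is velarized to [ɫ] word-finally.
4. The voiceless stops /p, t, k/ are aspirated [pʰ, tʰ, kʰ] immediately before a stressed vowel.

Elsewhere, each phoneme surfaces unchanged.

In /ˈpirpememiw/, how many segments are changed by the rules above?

5

Segments that undergo a rule: /p/ → [pʰ] (rule 4); /i/ → [iː] (rule 2); /e/ → [eː] (rule 2); /e/ → [eː] (rule 2); /i/ → [iː] (rule 2).
All other segments surface unchanged.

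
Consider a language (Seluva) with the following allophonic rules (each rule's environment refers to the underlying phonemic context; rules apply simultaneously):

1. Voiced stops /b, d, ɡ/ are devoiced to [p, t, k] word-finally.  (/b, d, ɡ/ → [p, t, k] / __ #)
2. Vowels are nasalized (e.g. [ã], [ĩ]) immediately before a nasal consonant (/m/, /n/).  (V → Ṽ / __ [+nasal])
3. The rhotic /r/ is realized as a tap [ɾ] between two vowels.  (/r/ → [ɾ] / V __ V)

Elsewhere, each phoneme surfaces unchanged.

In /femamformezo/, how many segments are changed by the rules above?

2

Segments that undergo a rule: /e/ → [ẽ] (rule 2); /a/ → [ã] (rule 2).
All other segments surface unchanged.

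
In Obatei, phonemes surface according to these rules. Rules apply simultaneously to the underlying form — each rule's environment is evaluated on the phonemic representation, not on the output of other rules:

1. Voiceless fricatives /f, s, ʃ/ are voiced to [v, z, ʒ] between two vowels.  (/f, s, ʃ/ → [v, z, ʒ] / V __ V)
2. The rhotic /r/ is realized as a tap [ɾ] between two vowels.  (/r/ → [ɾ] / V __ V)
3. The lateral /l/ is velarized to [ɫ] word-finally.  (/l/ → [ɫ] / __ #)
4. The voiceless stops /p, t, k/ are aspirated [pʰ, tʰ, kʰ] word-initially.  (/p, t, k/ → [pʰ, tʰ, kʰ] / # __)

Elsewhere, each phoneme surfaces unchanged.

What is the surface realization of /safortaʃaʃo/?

[savortaʒaʒo]

/s/ (word-initial) fails the environment for rule 1, so it stays [s].
Rule 1 applies to /f/ (between /a/ and /o/: between two vowels) → [v].
/r/ — between /o/ and /t/; rule 2 does not apply here → [r].
/t/ (between /r/ and /a/) fails the environment for rule 4, so it stays [t].
/ʃ/ meets the environment for rule 1 (between two vowels) → [ʒ].
/ʃ/ (between /a/ and /o/) occurs between two vowels → [ʒ] by rule 1.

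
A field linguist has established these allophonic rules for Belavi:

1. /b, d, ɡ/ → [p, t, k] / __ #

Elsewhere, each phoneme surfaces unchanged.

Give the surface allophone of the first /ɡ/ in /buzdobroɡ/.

[k]

/ɡ/ (word-final): word-finally, so rule 1 applies → [k].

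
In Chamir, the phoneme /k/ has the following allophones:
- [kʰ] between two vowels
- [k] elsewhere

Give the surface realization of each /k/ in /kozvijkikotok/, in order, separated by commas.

[k], [k], [kʰ], [k]

Occurrence 1 (position 1): no conditioning environment matches → elsewhere allophone [k].
Occurrence 2 (position 7): no conditioning environment matches → elsewhere allophone [k].
Occurrence 3 (position 9): between two vowels → [kʰ].
Occurrence 4 (position 13): no conditioning environment matches → elsewhere allophone [k].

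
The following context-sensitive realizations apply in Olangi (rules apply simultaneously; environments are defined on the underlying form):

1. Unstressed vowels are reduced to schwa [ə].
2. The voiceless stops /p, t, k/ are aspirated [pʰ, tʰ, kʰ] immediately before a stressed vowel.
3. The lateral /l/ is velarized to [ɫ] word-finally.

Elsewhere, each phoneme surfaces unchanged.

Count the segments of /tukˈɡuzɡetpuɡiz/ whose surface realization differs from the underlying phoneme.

4

Segments that undergo a rule: /u/ → [ə] (rule 1); /e/ → [ə] (rule 1); /u/ → [ə] (rule 1); /i/ → [ə] (rule 1).
All other segments surface unchanged.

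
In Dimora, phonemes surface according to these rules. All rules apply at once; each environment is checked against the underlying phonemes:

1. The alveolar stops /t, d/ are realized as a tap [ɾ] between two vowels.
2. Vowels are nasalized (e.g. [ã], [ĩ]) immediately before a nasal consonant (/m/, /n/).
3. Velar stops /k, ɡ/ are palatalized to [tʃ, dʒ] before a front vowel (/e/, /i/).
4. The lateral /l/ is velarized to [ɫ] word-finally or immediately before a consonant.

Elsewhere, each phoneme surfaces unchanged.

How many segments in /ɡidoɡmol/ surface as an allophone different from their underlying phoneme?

Segments that undergo a rule: /ɡ/ → [dʒ] (rule 3); /d/ → [ɾ] (rule 1); /l/ → [ɫ] (rule 4).
All other segments surface unchanged.

3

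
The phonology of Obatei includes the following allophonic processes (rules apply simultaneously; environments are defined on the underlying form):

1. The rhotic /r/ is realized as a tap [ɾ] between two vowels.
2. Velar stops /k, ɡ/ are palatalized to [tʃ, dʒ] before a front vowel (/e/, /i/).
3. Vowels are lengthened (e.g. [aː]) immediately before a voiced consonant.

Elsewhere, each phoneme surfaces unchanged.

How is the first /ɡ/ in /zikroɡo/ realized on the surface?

/ɡ/ — between /o/ and /o/; rule 2 does not apply here → [ɡ].

[ɡ]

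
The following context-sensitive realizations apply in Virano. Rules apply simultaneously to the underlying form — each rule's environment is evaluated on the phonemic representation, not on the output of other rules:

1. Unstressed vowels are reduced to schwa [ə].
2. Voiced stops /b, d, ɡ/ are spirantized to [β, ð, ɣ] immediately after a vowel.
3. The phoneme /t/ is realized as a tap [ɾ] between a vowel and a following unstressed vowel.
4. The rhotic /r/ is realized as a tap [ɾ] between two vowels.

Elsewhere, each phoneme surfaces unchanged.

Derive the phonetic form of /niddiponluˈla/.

[nəðdəpənləˈla]

/i/ (between /n/ and /d/) occurs in an unstressed syllable → [ə] by rule 1.
/d/ meets the environment for rule 2 (immediately after a vowel) → [ð].
/d/ — between /d/ and /i/; rule 2 does not apply here → [d].
/i/ — between /d/ and /p/, in an unstressed syllable — surfaces as [ə] (rule 1).
/o/ meets the environment for rule 1 (in an unstressed syllable) → [ə].
/u/ meets the environment for rule 1 (in an unstressed syllable) → [ə].
/a/ — word-final; rule 1 does not apply here → [a].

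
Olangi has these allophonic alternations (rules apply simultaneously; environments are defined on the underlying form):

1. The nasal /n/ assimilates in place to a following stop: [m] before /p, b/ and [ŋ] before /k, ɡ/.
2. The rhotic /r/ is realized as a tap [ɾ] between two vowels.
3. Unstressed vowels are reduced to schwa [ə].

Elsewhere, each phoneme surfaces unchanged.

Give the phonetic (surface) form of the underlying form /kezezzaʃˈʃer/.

[kəzəzzəʃˈʃer]

/k/ (word-initial) is unaffected → [k].
Rule 3 applies to /e/ (between /k/ and /z/: in an unstressed syllable) → [ə].
/z/ (between /e/ and /e/) is unaffected → [z].
/e/ meets the environment for rule 3 (in an unstressed syllable) → [ə].
/z/ (between /e/ and /z/): no rule targets it → [z].
/z/ (between /z/ and /a/) is unaffected → [z].
/a/ (between /z/ and /ʃ/) occurs in an unstressed syllable → [ə] by rule 3.
/ʃ/ (between /a/ and /ʃ/): no rule targets it → [ʃ].
/ʃ/ stays [ʃ].
/e/ (between /ʃ/ and /r/): rule 3 targets it, but not in an unstressed syllable → unchanged [e].
/r/ (word-final) fails the environment for rule 2, so it stays [r].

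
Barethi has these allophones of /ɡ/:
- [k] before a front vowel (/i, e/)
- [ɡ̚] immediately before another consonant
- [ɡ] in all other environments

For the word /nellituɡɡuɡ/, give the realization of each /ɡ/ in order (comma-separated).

Occurrence 1 (position 8): immediately before another consonant → [ɡ̚].
Occurrence 2 (position 9): no conditioning environment matches → elsewhere allophone [ɡ].
Occurrence 3 (position 11): no conditioning environment matches → elsewhere allophone [ɡ].

[ɡ̚], [ɡ], [ɡ]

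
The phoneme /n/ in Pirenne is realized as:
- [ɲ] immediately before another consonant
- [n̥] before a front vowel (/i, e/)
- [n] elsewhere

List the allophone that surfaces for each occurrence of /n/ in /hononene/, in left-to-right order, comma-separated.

Occurrence 1 (position 3): no conditioning environment matches → elsewhere allophone [n].
Occurrence 2 (position 5): before a front vowel (/i, e/) → [n̥].
Occurrence 3 (position 7): before a front vowel (/i, e/) → [n̥].

[n], [n̥], [n̥]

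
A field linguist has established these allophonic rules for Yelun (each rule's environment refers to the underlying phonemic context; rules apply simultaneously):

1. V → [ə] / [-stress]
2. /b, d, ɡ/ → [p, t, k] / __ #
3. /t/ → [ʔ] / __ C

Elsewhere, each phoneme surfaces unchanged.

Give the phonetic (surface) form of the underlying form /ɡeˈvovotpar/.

[ɡəˈvovəʔpər]

/ɡ/ (word-initial) is in the target of rule 2 but the environment (word-finally) is not met → [ɡ].
/e/ — between /ɡ/ and /v/, in an unstressed syllable — surfaces as [ə] (rule 1).
/o/ — between /v/ and /v/; rule 1 does not apply here → [o].
/o/ (between /v/ and /t/): in an unstressed syllable, so rule 1 applies → [ə].
/t/ (between /o/ and /p/): immediately before a consonant, so rule 3 applies → [ʔ].
/a/ meets the environment for rule 1 (in an unstressed syllable) → [ə].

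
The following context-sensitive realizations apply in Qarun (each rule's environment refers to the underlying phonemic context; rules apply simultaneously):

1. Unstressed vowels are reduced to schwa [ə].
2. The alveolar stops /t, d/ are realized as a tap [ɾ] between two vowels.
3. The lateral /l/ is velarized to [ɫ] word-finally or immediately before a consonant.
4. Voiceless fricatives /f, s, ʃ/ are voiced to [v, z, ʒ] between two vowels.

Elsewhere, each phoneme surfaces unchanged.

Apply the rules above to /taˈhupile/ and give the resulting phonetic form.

/t/ (word-initial) is in the target of rule 2 but the environment (between two vowels) is not met → [t].
Rule 1 applies to /a/ (between /t/ and /h/: in an unstressed syllable) → [ə].
/h/ (between /a/ and /u/) is unaffected → [h].
/u/ (between /h/ and /p/) is in the target of rule 1 but the environment (in an unstressed syllable) is not met → [u].
/p/ stays [p].
/i/ — between /p/ and /l/, in an unstressed syllable — surfaces as [ə] (rule 1).
/l/ — between /i/ and /e/; rule 3 does not apply here → [l].
/e/ — word-final, in an unstressed syllable — surfaces as [ə] (rule 1).

[təˈhupələ]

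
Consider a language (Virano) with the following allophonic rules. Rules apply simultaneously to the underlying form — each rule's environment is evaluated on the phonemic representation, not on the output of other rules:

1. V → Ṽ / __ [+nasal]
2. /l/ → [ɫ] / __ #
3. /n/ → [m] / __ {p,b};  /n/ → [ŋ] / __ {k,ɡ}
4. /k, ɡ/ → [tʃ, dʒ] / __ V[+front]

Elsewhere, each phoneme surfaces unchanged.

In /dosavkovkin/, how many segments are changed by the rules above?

Segments that undergo a rule: /k/ → [tʃ] (rule 4); /i/ → [ĩ] (rule 1).
All other segments surface unchanged.

2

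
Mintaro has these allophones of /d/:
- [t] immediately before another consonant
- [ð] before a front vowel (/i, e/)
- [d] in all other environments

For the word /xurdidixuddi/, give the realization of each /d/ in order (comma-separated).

[ð], [ð], [t], [ð]

Occurrence 1 (position 4): before a front vowel (/i, e/) → [ð].
Occurrence 2 (position 6): before a front vowel (/i, e/) → [ð].
Occurrence 3 (position 10): immediately before another consonant → [t].
Occurrence 4 (position 11): before a front vowel (/i, e/) → [ð].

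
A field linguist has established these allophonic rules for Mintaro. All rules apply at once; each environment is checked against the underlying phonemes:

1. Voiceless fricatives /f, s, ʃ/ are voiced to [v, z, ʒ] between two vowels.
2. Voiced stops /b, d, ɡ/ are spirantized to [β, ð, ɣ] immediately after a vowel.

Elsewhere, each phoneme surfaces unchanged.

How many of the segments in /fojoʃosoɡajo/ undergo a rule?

3

Segments that undergo a rule: /ʃ/ → [ʒ] (rule 1); /s/ → [z] (rule 1); /ɡ/ → [ɣ] (rule 2).
All other segments surface unchanged.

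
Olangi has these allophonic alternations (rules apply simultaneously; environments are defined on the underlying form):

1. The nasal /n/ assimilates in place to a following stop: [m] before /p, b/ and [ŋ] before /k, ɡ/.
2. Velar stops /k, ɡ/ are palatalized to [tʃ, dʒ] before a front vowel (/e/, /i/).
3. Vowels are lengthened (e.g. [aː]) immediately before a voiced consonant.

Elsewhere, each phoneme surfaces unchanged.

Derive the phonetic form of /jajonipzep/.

[jaːjoːnipzep]

/j/ (word-initial) is unaffected → [j].
/a/ meets the environment for rule 3 (before a voiced consonant) → [aː].
/j/ stays [j].
Rule 3 applies to /o/ (between /j/ and /n/: before a voiced consonant) → [oː].
/n/ (between /o/ and /i/): rule 1 targets it, but not before a labial or velar stop → unchanged [n].
/i/ (between /n/ and /p/) is in the target of rule 3 but the environment (before a voiced consonant) is not met → [i].
/p/ stays [p].
/z/ (between /p/ and /e/): no rule targets it → [z].
/e/ — between /z/ and /p/; rule 3 does not apply here → [e].
/p/ — not in any rule's target class → [p].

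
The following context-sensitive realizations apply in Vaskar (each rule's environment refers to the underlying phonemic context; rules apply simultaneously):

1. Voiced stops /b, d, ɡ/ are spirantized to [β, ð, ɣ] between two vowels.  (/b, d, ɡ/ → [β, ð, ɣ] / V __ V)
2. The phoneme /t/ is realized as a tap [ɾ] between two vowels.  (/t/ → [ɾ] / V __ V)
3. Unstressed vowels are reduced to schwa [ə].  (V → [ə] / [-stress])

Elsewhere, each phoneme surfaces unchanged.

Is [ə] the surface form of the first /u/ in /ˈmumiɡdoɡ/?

/u/ (between /m/ and /m/) fails the environment for rule 3, so it stays [u].
The actual realization is [u], not [ə].

No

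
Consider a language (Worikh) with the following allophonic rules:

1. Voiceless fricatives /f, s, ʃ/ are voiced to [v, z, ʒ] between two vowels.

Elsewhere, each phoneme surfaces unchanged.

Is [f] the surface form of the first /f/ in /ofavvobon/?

No

/f/ meets the environment for rule 1 (between two vowels) → [v].
The actual realization is [v], not [f].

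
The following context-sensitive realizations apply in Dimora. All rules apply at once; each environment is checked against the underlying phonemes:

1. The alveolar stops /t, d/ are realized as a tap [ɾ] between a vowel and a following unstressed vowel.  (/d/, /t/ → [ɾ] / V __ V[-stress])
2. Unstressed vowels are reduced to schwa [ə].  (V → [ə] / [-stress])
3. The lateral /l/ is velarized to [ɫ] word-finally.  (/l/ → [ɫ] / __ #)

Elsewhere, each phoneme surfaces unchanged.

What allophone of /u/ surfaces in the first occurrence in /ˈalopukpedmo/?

/u/ — between /p/ and /k/, in an unstressed syllable — surfaces as [ə] (rule 2).

[ə]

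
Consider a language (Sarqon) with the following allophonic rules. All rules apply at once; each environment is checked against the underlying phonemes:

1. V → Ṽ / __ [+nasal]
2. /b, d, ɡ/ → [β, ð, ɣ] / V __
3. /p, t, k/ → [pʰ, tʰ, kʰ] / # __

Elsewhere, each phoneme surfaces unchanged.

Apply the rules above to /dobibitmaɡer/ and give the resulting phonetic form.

/d/ (word-initial) is in the target of rule 2 but the environment (immediately after a vowel) is not met → [d].
/o/ (between /d/ and /b/) fails the environment for rule 1, so it stays [o].
/b/ (between /o/ and /i/): immediately after a vowel, so rule 2 applies → [β].
/i/ — between /b/ and /b/; rule 1 does not apply here → [i].
/b/ — between /i/ and /i/, immediately after a vowel — surfaces as [β] (rule 2).
/i/ (between /b/ and /t/): rule 1 targets it, but not before a nasal consonant → unchanged [i].
/t/ (between /i/ and /m/): rule 3 targets it, but not word-initially → unchanged [t].
/m/ — not in any rule's target class → [m].
/a/ (between /m/ and /ɡ/) is in the target of rule 1 but the environment (before a nasal consonant) is not met → [a].
/ɡ/ — between /a/ and /e/, immediately after a vowel — surfaces as [ɣ] (rule 2).
/e/ (between /ɡ/ and /r/): rule 1 targets it, but not before a nasal consonant → unchanged [e].
/r/ (word-final) is unaffected → [r].

[doβiβitmaɣer]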